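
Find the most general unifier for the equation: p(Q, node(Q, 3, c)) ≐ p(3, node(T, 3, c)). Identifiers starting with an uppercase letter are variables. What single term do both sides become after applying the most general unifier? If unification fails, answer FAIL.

p(3, node(3, 3, c))

Decompose p/2: Q ≐ 3,  node(Q, 3, c) ≐ node(T, 3, c).
Bind Q := 3; substituting into the remaining equation gives: node(3, 3, c) ≐ node(T, 3, c).
Decompose node/3: 3 ≐ T,  3 ≐ 3,  c ≐ c.
Bind T := 3; no other remaining equation mentions T.
Delete trivial equation 3 ≐ 3.
Delete trivial equation c ≐ c.
Applying the MGU to either side gives p(3, node(3, 3, c)).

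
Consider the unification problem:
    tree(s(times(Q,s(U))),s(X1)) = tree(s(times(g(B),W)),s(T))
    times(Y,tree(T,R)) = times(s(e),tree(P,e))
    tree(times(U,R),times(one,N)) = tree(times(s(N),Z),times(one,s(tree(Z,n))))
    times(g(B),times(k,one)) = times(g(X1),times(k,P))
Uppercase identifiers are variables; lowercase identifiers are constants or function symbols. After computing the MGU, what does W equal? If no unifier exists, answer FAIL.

s(s(s(tree(e,n))))

Decompose tree/2: s(times(Q,s(U))) = s(times(g(B),W)),  s(X1) = s(T).
Decompose s/1: times(Q,s(U)) = times(g(B),W).
Decompose times/2: Q = g(B),  s(U) = W.
Bind Q := g(B); no other remaining equation mentions Q.
Bind W := s(U); no other remaining equation mentions W.
Decompose s/1: X1 = T.
Bind X1 := T; substituting into the one remaining equation that mentions X1 gives: times(g(B),times(k,one)) = times(g(T),times(k,P)).
Decompose times/2: Y = s(e),  tree(T,R) = tree(P,e).
Bind Y := s(e); no other remaining equation mentions Y.
Decompose tree/2: T = P,  R = e.
Bind T := P; substituting into the one remaining equation that mentions T gives: times(g(B),times(k,one)) = times(g(P),times(k,P)). Substituting into the earlier binding gives X1 := P.
Bind R := e; substituting into the one remaining equation that mentions R gives: tree(times(U,e),times(one,N)) = tree(times(s(N),Z),times(one,s(tree(Z,n)))).
Decompose tree/2: times(U,e) = times(s(N),Z),  times(one,N) = times(one,s(tree(Z,n))).
Decompose times/2: U = s(N),  e = Z.
Bind U := s(N); no other remaining equation mentions U. Substituting into the earlier binding gives W := s(s(N)).
Bind Z := e; substituting into the one remaining equation that mentions Z gives: times(one,N) = times(one,s(tree(e,n))).
Decompose times/2: one = one,  N = s(tree(e,n)).
Delete trivial equation one = one.
Bind N := s(tree(e,n)); no other remaining equation mentions N. Substituting into the earlier bindings gives W := s(s(s(tree(e,n)))), U := s(s(tree(e,n))).
Decompose times/2: g(B) = g(P),  times(k,one) = times(k,P).
Decompose g/1: B = P.
Bind B := P; no other remaining equation mentions B. Substituting into the earlier binding gives Q := g(P).
Decompose times/2: k = k,  one = P.
Delete trivial equation k = k.
Bind P := one. Substituting into the earlier bindings gives Q := g(one), X1 := one, T := one, B := one.
MGU = { Q ↦ g(one), W ↦ s(s(s(tree(e,n)))), X1 ↦ one, Y ↦ s(e), T ↦ one, R ↦ e, U ↦ s(s(tree(e,n))), Z ↦ e, N ↦ s(tree(e,n)), B ↦ one, P ↦ one }, so W ↦ s(s(s(tree(e,n)))).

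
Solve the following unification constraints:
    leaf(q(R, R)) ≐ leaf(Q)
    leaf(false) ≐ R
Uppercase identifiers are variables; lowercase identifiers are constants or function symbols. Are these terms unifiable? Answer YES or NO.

Decompose leaf/1: q(R, R) ≐ Q.
Bind Q := q(R, R); no other remaining equation mentions Q.
Bind R := leaf(false). Substituting into the earlier binding gives Q := q(leaf(false), leaf(false)).
No equations remain and no clash or occurs-check failure arose, so a unifier exists.

YES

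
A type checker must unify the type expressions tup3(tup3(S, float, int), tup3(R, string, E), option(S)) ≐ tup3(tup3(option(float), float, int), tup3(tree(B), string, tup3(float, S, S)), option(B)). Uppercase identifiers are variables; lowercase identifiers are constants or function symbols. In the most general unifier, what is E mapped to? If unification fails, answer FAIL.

tup3(float, option(float), option(float))

Decompose tup3/3: tup3(S, float, int) ≐ tup3(option(float), float, int),  tup3(R, string, E) ≐ tup3(tree(B), string, tup3(float, S, S)),  option(S) ≐ option(B).
Decompose tup3/3: S ≐ option(float),  float ≐ float,  int ≐ int.
Bind S := option(float); substituting into the 2 remaining equations that mention S gives: tup3(R, string, E) ≐ tup3(tree(B), string, tup3(float, option(float), option(float))),  option(option(float)) ≐ option(B).
Delete trivial equation float ≐ float.
Delete trivial equation int ≐ int.
Decompose tup3/3: R ≐ tree(B),  string ≐ string,  E ≐ tup3(float, option(float), option(float)).
Bind R := tree(B); no other remaining equation mentions R.
Delete trivial equation string ≐ string.
Bind E := tup3(float, option(float), option(float)); no other remaining equation mentions E.
Decompose option/1: option(float) ≐ B.
Bind B := option(float). Substituting into the earlier binding gives R := tree(option(float)).
MGU = { S ↦ option(float), R ↦ tree(option(float)), E ↦ tup3(float, option(float), option(float)), B ↦ option(float) }, so E ↦ tup3(float, option(float), option(float)).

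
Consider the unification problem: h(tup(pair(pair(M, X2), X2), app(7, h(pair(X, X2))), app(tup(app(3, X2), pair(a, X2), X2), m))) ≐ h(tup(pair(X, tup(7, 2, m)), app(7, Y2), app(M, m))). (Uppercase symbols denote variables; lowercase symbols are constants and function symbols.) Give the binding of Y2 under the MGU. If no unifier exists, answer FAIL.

Decompose h/1: tup(pair(pair(M, X2), X2), app(7, h(pair(X, X2))), app(tup(app(3, X2), pair(a, X2), X2), m)) ≐ tup(pair(X, tup(7, 2, m)), app(7, Y2), app(M, m)).
Decompose tup/3: pair(pair(M, X2), X2) ≐ pair(X, tup(7, 2, m)),  app(7, h(pair(X, X2))) ≐ app(7, Y2),  app(tup(app(3, X2), pair(a, X2), X2), m) ≐ app(M, m).
Decompose pair/2: pair(M, X2) ≐ X,  X2 ≐ tup(7, 2, m).
Bind X := pair(M, X2); substituting into the one remaining equation that mentions X gives: app(7, h(pair(pair(M, X2), X2))) ≐ app(7, Y2).
Bind X2 := tup(7, 2, m); substituting into the remaining equations gives: app(7, h(pair(pair(M, tup(7, 2, m)), tup(7, 2, m)))) ≐ app(7, Y2),  app(tup(app(3, tup(7, 2, m)), pair(a, tup(7, 2, m)), tup(7, 2, m)), m) ≐ app(M, m). Substituting into the earlier binding gives X := pair(M, tup(7, 2, m)).
Decompose app/2: 7 ≐ 7,  h(pair(pair(M, tup(7, 2, m)), tup(7, 2, m))) ≐ Y2.
Delete trivial equation 7 ≐ 7.
Bind Y2 := h(pair(pair(M, tup(7, 2, m)), tup(7, 2, m))); no other remaining equation mentions Y2.
Decompose app/2: tup(app(3, tup(7, 2, m)), pair(a, tup(7, 2, m)), tup(7, 2, m)) ≐ M,  m ≐ m.
Bind M := tup(app(3, tup(7, 2, m)), pair(a, tup(7, 2, m)), tup(7, 2, m)); no other remaining equation mentions M. Substituting into the earlier bindings gives X := pair(tup(app(3, tup(7, 2, m)), pair(a, tup(7, 2, m)), tup(7, 2, m)), tup(7, 2, m)), Y2 := h(pair(pair(tup(app(3, tup(7, 2, m)), pair(a, tup(7, 2, m)), tup(7, 2, m)), tup(7, 2, m)), tup(7, 2, m))).
Delete trivial equation m ≐ m.
MGU = { X ↦ pair(tup(app(3, tup(7, 2, m)), pair(a, tup(7, 2, m)), tup(7, 2, m)), tup(7, 2, m)), X2 ↦ tup(7, 2, m), Y2 ↦ h(pair(pair(tup(app(3, tup(7, 2, m)), pair(a, tup(7, 2, m)), tup(7, 2, m)), tup(7, 2, m)), tup(7, 2, m))), M ↦ tup(app(3, tup(7, 2, m)), pair(a, tup(7, 2, m)), tup(7, 2, m)) }, so Y2 ↦ h(pair(pair(tup(app(3, tup(7, 2, m)), pair(a, tup(7, 2, m)), tup(7, 2, m)), tup(7, 2, m)), tup(7, 2, m))).

h(pair(pair(tup(app(3, tup(7, 2, m)), pair(a, tup(7, 2, m)), tup(7, 2, m)), tup(7, 2, m)), tup(7, 2, m)))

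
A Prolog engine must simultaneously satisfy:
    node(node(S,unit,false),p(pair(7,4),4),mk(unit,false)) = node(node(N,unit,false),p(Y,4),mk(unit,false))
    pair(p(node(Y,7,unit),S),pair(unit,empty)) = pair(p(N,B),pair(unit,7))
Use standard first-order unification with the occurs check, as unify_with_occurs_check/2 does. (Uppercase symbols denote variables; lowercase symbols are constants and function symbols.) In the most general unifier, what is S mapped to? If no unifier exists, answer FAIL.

Decompose node/3: node(S,unit,false) = node(N,unit,false),  p(pair(7,4),4) = p(Y,4),  mk(unit,false) = mk(unit,false).
Decompose node/3: S = N,  unit = unit,  false = false.
Bind S := N; substituting into the one remaining equation that mentions S gives: pair(p(node(Y,7,unit),N),pair(unit,empty)) = pair(p(N,B),pair(unit,7)).
Delete trivial equation unit = unit.
Delete trivial equation false = false.
Decompose p/2: pair(7,4) = Y,  4 = 4.
Bind Y := pair(7,4); substituting into the one remaining equation that mentions Y gives: pair(p(node(pair(7,4),7,unit),N),pair(unit,empty)) = pair(p(N,B),pair(unit,7)).
Delete trivial equation 4 = 4.
Delete trivial equation mk(unit,false) = mk(unit,false).
Decompose pair/2: p(node(pair(7,4),7,unit),N) = p(N,B),  pair(unit,empty) = pair(unit,7).
Decompose p/2: node(pair(7,4),7,unit) = N,  N = B.
Bind N := node(pair(7,4),7,unit); substituting into the one remaining equation that mentions N gives: node(pair(7,4),7,unit) = B. Substituting into the earlier binding gives S := node(pair(7,4),7,unit).
Bind B := node(pair(7,4),7,unit); no other remaining equation mentions B.
Decompose pair/2: unit = unit,  empty = 7.
Delete trivial equation unit = unit.
Clash: constants empty and 7 differ; no unifier exists.

FAIL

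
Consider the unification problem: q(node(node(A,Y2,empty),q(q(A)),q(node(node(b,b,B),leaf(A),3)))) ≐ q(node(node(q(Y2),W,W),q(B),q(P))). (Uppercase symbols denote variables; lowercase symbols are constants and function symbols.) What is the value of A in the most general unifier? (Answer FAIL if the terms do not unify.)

Decompose q/1: node(node(A,Y2,empty),q(q(A)),q(node(node(b,b,B),leaf(A),3))) ≐ node(node(q(Y2),W,W),q(B),q(P)).
Decompose node/3: node(A,Y2,empty) ≐ node(q(Y2),W,W),  q(q(A)) ≐ q(B),  q(node(node(b,b,B),leaf(A),3)) ≐ q(P).
Decompose node/3: A ≐ q(Y2),  Y2 ≐ W,  empty ≐ W.
Bind A := q(Y2); substituting into the 2 remaining equations that mention A gives: q(q(q(Y2))) ≐ q(B),  q(node(node(b,b,B),leaf(q(Y2)),3)) ≐ q(P).
Bind Y2 := W; substituting into the 2 remaining equations that mention Y2 gives: q(q(q(W))) ≐ q(B),  q(node(node(b,b,B),leaf(q(W)),3)) ≐ q(P). Substituting into the earlier binding gives A := q(W).
Bind W := empty; substituting into the remaining equations gives: q(q(q(empty))) ≐ q(B),  q(node(node(b,b,B),leaf(q(empty)),3)) ≐ q(P). Substituting into the earlier bindings gives A := q(empty), Y2 := empty.
Decompose q/1: q(q(empty)) ≐ B.
Bind B := q(q(empty)); substituting into the remaining equation gives: q(node(node(b,b,q(q(empty))),leaf(q(empty)),3)) ≐ q(P).
Decompose q/1: node(node(b,b,q(q(empty))),leaf(q(empty)),3) ≐ P.
Bind P := node(node(b,b,q(q(empty))),leaf(q(empty)),3).
MGU = { A -> q(empty), Y2 -> empty, W -> empty, B -> q(q(empty)), P -> node(node(b,b,q(q(empty))),leaf(q(empty)),3) }, so A -> q(empty).

q(empty)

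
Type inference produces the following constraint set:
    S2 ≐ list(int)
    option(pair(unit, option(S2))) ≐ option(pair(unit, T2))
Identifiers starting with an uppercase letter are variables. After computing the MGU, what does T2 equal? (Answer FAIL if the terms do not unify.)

Bind S2 := list(int); substituting into the remaining equation gives: option(pair(unit, option(list(int)))) ≐ option(pair(unit, T2)).
Decompose option/1: pair(unit, option(list(int))) ≐ pair(unit, T2).
Decompose pair/2: unit ≐ unit,  option(list(int)) ≐ T2.
Delete trivial equation unit ≐ unit.
Bind T2 := option(list(int)).
MGU = { S2 := list(int), T2 := option(list(int)) }, so T2 := option(list(int)).

option(list(int))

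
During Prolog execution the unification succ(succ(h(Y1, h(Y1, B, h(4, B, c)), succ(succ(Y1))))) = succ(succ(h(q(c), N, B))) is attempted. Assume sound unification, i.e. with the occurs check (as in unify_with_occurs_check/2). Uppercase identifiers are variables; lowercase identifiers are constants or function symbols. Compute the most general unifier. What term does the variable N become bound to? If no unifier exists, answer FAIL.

Decompose succ/1: succ(h(Y1, h(Y1, B, h(4, B, c)), succ(succ(Y1)))) = succ(h(q(c), N, B)).
Decompose succ/1: h(Y1, h(Y1, B, h(4, B, c)), succ(succ(Y1))) = h(q(c), N, B).
Decompose h/3: Y1 = q(c),  h(Y1, B, h(4, B, c)) = N,  succ(succ(Y1)) = B.
Bind Y1 := q(c); substituting into the remaining equations gives: h(q(c), B, h(4, B, c)) = N,  succ(succ(q(c))) = B.
Bind N := h(q(c), B, h(4, B, c)); no other remaining equation mentions N.
Bind B := succ(succ(q(c))). Substituting into the earlier binding gives N := h(q(c), succ(succ(q(c))), h(4, succ(succ(q(c))), c)).
MGU = { Y1 = q(c), N = h(q(c), succ(succ(q(c))), h(4, succ(succ(q(c))), c)), B = succ(succ(q(c))) }, so N = h(q(c), succ(succ(q(c))), h(4, succ(succ(q(c))), c)).

h(q(c), succ(succ(q(c))), h(4, succ(succ(q(c))), c))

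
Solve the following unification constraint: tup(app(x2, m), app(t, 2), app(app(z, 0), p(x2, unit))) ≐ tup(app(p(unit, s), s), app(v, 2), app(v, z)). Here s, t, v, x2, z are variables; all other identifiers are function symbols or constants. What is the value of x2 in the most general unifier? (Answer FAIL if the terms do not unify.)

Decompose tup/3: app(x2, m) ≐ app(p(unit, s), s),  app(t, 2) ≐ app(v, 2),  app(app(z, 0), p(x2, unit)) ≐ app(v, z).
Decompose app/2: x2 ≐ p(unit, s),  m ≐ s.
Bind x2 := p(unit, s); substituting into the one remaining equation that mentions x2 gives: app(app(z, 0), p(p(unit, s), unit)) ≐ app(v, z).
Bind s := m; substituting into the one remaining equation that mentions s gives: app(app(z, 0), p(p(unit, m), unit)) ≐ app(v, z). Substituting into the earlier binding gives x2 := p(unit, m).
Decompose app/2: t ≐ v,  2 ≐ 2.
Bind t := v; no other remaining equation mentions t.
Delete trivial equation 2 ≐ 2.
Decompose app/2: app(z, 0) ≐ v,  p(p(unit, m), unit) ≐ z.
Bind v := app(z, 0); no other remaining equation mentions v. Substituting into the earlier binding gives t := app(z, 0).
Bind z := p(p(unit, m), unit). Substituting into the earlier bindings gives t := app(p(p(unit, m), unit), 0), v := app(p(p(unit, m), unit), 0).
MGU = { x2 ↦ p(unit, m), s ↦ m, t ↦ app(p(p(unit, m), unit), 0), v ↦ app(p(p(unit, m), unit), 0), z ↦ p(p(unit, m), unit) }, so x2 ↦ p(unit, m).

p(unit, m)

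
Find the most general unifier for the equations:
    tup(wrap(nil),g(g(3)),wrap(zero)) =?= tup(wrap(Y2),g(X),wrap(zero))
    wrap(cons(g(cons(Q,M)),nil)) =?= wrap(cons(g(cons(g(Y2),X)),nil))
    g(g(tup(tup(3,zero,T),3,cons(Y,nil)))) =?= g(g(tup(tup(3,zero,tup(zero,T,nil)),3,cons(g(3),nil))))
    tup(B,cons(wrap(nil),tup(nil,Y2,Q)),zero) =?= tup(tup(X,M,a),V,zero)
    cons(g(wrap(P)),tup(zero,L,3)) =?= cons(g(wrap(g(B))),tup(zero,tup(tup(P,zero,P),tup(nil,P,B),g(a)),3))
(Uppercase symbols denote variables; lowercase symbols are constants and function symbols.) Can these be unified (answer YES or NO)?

Decompose tup/3: wrap(nil) =?= wrap(Y2),  g(g(3)) =?= g(X),  wrap(zero) =?= wrap(zero).
Decompose wrap/1: nil =?= Y2.
Bind Y2 := nil; substituting into the 2 remaining equations that mention Y2 gives: wrap(cons(g(cons(Q,M)),nil)) =?= wrap(cons(g(cons(g(nil),X)),nil)),  tup(B,cons(wrap(nil),tup(nil,nil,Q)),zero) =?= tup(tup(X,M,a),V,zero).
Decompose g/1: g(3) =?= X.
Bind X := g(3); substituting into the 2 remaining equations that mention X gives: wrap(cons(g(cons(Q,M)),nil)) =?= wrap(cons(g(cons(g(nil),g(3))),nil)),  tup(B,cons(wrap(nil),tup(nil,nil,Q)),zero) =?= tup(tup(g(3),M,a),V,zero).
Delete trivial equation wrap(zero) =?= wrap(zero).
Decompose wrap/1: cons(g(cons(Q,M)),nil) =?= cons(g(cons(g(nil),g(3))),nil).
Decompose cons/2: g(cons(Q,M)) =?= g(cons(g(nil),g(3))),  nil =?= nil.
Decompose g/1: cons(Q,M) =?= cons(g(nil),g(3)).
Decompose cons/2: Q =?= g(nil),  M =?= g(3).
Bind Q := g(nil); substituting into the one remaining equation that mentions Q gives: tup(B,cons(wrap(nil),tup(nil,nil,g(nil))),zero) =?= tup(tup(g(3),M,a),V,zero).
Bind M := g(3); substituting into the one remaining equation that mentions M gives: tup(B,cons(wrap(nil),tup(nil,nil,g(nil))),zero) =?= tup(tup(g(3),g(3),a),V,zero).
Delete trivial equation nil =?= nil.
Decompose g/1: g(tup(tup(3,zero,T),3,cons(Y,nil))) =?= g(tup(tup(3,zero,tup(zero,T,nil)),3,cons(g(3),nil))).
Decompose g/1: tup(tup(3,zero,T),3,cons(Y,nil)) =?= tup(tup(3,zero,tup(zero,T,nil)),3,cons(g(3),nil)).
Decompose tup/3: tup(3,zero,T) =?= tup(3,zero,tup(zero,T,nil)),  3 =?= 3,  cons(Y,nil) =?= cons(g(3),nil).
Decompose tup/3: 3 =?= 3,  zero =?= zero,  T =?= tup(zero,T,nil).
Delete trivial equation 3 =?= 3.
Delete trivial equation zero =?= zero.
Occurs check fails: T occurs in tup(zero,T,nil); the equation T =?= tup(zero,T,nil) has no finite solution.

NO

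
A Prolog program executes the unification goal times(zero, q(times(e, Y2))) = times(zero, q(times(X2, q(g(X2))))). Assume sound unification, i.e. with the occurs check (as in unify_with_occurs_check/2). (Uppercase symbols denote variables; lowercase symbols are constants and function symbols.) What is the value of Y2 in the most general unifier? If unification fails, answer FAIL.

q(g(e))

Decompose times/2: zero = zero,  q(times(e, Y2)) = q(times(X2, q(g(X2)))).
Delete trivial equation zero = zero.
Decompose q/1: times(e, Y2) = times(X2, q(g(X2))).
Decompose times/2: e = X2,  Y2 = q(g(X2)).
Bind X2 := e; substituting into the remaining equation gives: Y2 = q(g(e)).
Bind Y2 := q(g(e)).
MGU = { X2 -> e, Y2 -> q(g(e)) }, so Y2 -> q(g(e)).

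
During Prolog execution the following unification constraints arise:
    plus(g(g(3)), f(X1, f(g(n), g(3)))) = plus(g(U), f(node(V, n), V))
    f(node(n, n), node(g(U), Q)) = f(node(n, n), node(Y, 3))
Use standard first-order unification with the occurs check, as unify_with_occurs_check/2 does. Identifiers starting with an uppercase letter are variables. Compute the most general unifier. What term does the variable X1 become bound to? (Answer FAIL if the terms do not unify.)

Decompose plus/2: g(g(3)) = g(U),  f(X1, f(g(n), g(3))) = f(node(V, n), V).
Decompose g/1: g(3) = U.
Bind U := g(3); substituting into the one remaining equation that mentions U gives: f(node(n, n), node(g(g(3)), Q)) = f(node(n, n), node(Y, 3)).
Decompose f/2: X1 = node(V, n),  f(g(n), g(3)) = V.
Bind X1 := node(V, n); no other remaining equation mentions X1.
Bind V := f(g(n), g(3)); no other remaining equation mentions V. Substituting into the earlier binding gives X1 := node(f(g(n), g(3)), n).
Decompose f/2: node(n, n) = node(n, n),  node(g(g(3)), Q) = node(Y, 3).
Delete trivial equation node(n, n) = node(n, n).
Decompose node/2: g(g(3)) = Y,  Q = 3.
Bind Y := g(g(3)); no other remaining equation mentions Y.
Bind Q := 3.
MGU = { U ↦ g(3), X1 ↦ node(f(g(n), g(3)), n), V ↦ f(g(n), g(3)), Y ↦ g(g(3)), Q ↦ 3 }, so X1 ↦ node(f(g(n), g(3)), n).

node(f(g(n), g(3)), n)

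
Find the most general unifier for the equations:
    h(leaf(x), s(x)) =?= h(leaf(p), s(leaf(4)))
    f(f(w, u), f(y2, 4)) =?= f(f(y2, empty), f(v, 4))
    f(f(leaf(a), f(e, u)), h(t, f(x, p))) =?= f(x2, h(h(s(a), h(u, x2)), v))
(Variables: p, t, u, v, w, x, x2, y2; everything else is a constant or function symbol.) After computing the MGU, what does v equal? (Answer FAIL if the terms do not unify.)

f(leaf(4), leaf(4))

Decompose h/2: leaf(x) =?= leaf(p),  s(x) =?= s(leaf(4)).
Decompose leaf/1: x =?= p.
Bind x := p; substituting into the 2 remaining equations that mention x gives: s(p) =?= s(leaf(4)),  f(f(leaf(a), f(e, u)), h(t, f(p, p))) =?= f(x2, h(h(s(a), h(u, x2)), v)).
Decompose s/1: p =?= leaf(4).
Bind p := leaf(4); substituting into the one remaining equation that mentions p gives: f(f(leaf(a), f(e, u)), h(t, f(leaf(4), leaf(4)))) =?= f(x2, h(h(s(a), h(u, x2)), v)). Substituting into the earlier binding gives x := leaf(4).
Decompose f/2: f(w, u) =?= f(y2, empty),  f(y2, 4) =?= f(v, 4).
Decompose f/2: w =?= y2,  u =?= empty.
Bind w := y2; no other remaining equation mentions w.
Bind u := empty; substituting into the one remaining equation that mentions u gives: f(f(leaf(a), f(e, empty)), h(t, f(leaf(4), leaf(4)))) =?= f(x2, h(h(s(a), h(empty, x2)), v)).
Decompose f/2: y2 =?= v,  4 =?= 4.
Bind y2 := v; no other remaining equation mentions y2. Substituting into the earlier binding gives w := v.
Delete trivial equation 4 =?= 4.
Decompose f/2: f(leaf(a), f(e, empty)) =?= x2,  h(t, f(leaf(4), leaf(4))) =?= h(h(s(a), h(empty, x2)), v).
Bind x2 := f(leaf(a), f(e, empty)); substituting into the remaining equation gives: h(t, f(leaf(4), leaf(4))) =?= h(h(s(a), h(empty, f(leaf(a), f(e, empty)))), v).
Decompose h/2: t =?= h(s(a), h(empty, f(leaf(a), f(e, empty)))),  f(leaf(4), leaf(4)) =?= v.
Bind t := h(s(a), h(empty, f(leaf(a), f(e, empty)))); no other remaining equation mentions t.
Bind v := f(leaf(4), leaf(4)). Substituting into the earlier bindings gives w := f(leaf(4), leaf(4)), y2 := f(leaf(4), leaf(4)).
MGU = { x -> leaf(4), p -> leaf(4), w -> f(leaf(4), leaf(4)), u -> empty, y2 -> f(leaf(4), leaf(4)), x2 -> f(leaf(a), f(e, empty)), t -> h(s(a), h(empty, f(leaf(a), f(e, empty)))), v -> f(leaf(4), leaf(4)) }, so v -> f(leaf(4), leaf(4)).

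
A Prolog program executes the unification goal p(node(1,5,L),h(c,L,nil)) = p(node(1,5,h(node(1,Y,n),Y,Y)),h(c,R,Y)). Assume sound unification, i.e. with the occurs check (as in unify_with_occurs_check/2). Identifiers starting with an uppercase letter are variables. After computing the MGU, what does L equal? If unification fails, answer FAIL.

h(node(1,nil,n),nil,nil)

Decompose p/2: node(1,5,L) = node(1,5,h(node(1,Y,n),Y,Y)),  h(c,L,nil) = h(c,R,Y).
Decompose node/3: 1 = 1,  5 = 5,  L = h(node(1,Y,n),Y,Y).
Delete trivial equation 1 = 1.
Delete trivial equation 5 = 5.
Bind L := h(node(1,Y,n),Y,Y); substituting into the remaining equation gives: h(c,h(node(1,Y,n),Y,Y),nil) = h(c,R,Y).
Decompose h/3: c = c,  h(node(1,Y,n),Y,Y) = R,  nil = Y.
Delete trivial equation c = c.
Bind R := h(node(1,Y,n),Y,Y); no other remaining equation mentions R.
Bind Y := nil. Substituting into the earlier bindings gives L := h(node(1,nil,n),nil,nil), R := h(node(1,nil,n),nil,nil).
MGU = { L -> h(node(1,nil,n),nil,nil), R -> h(node(1,nil,n),nil,nil), Y -> nil }, so L -> h(node(1,nil,n),nil,nil).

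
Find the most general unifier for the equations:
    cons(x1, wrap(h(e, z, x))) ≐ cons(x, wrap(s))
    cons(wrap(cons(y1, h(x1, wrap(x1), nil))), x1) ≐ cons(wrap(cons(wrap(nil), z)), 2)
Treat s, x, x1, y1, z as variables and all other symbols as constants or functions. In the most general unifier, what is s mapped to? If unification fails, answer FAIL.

Decompose cons/2: x1 ≐ x,  wrap(h(e, z, x)) ≐ wrap(s).
Bind x1 := x; substituting into the one remaining equation that mentions x1 gives: cons(wrap(cons(y1, h(x, wrap(x), nil))), x) ≐ cons(wrap(cons(wrap(nil), z)), 2).
Decompose wrap/1: h(e, z, x) ≐ s.
Bind s := h(e, z, x); no other remaining equation mentions s.
Decompose cons/2: wrap(cons(y1, h(x, wrap(x), nil))) ≐ wrap(cons(wrap(nil), z)),  x ≐ 2.
Decompose wrap/1: cons(y1, h(x, wrap(x), nil)) ≐ cons(wrap(nil), z).
Decompose cons/2: y1 ≐ wrap(nil),  h(x, wrap(x), nil) ≐ z.
Bind y1 := wrap(nil); no other remaining equation mentions y1.
Bind z := h(x, wrap(x), nil); no other remaining equation mentions z. Substituting into the earlier binding gives s := h(e, h(x, wrap(x), nil), x).
Bind x := 2. Substituting into the earlier bindings gives x1 := 2, s := h(e, h(2, wrap(2), nil), 2), z := h(2, wrap(2), nil).
MGU = { x1 -> 2, s -> h(e, h(2, wrap(2), nil), 2), y1 -> wrap(nil), z -> h(2, wrap(2), nil), x -> 2 }, so s -> h(e, h(2, wrap(2), nil), 2).

h(e, h(2, wrap(2), nil), 2)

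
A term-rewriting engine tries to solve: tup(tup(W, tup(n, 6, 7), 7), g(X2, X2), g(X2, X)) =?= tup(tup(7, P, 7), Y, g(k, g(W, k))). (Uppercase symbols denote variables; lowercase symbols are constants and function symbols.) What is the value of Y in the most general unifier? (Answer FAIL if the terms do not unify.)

Decompose tup/3: tup(W, tup(n, 6, 7), 7) =?= tup(7, P, 7),  g(X2, X2) =?= Y,  g(X2, X) =?= g(k, g(W, k)).
Decompose tup/3: W =?= 7,  tup(n, 6, 7) =?= P,  7 =?= 7.
Bind W := 7; substituting into the one remaining equation that mentions W gives: g(X2, X) =?= g(k, g(7, k)).
Bind P := tup(n, 6, 7); no other remaining equation mentions P.
Delete trivial equation 7 =?= 7.
Bind Y := g(X2, X2); no other remaining equation mentions Y.
Decompose g/2: X2 =?= k,  X =?= g(7, k).
Bind X2 := k; no other remaining equation mentions X2. Substituting into the earlier binding gives Y := g(k, k).
Bind X := g(7, k).
MGU = { W ↦ 7, P ↦ tup(n, 6, 7), Y ↦ g(k, k), X2 ↦ k, X ↦ g(7, k) }, so Y ↦ g(k, k).

g(k, k)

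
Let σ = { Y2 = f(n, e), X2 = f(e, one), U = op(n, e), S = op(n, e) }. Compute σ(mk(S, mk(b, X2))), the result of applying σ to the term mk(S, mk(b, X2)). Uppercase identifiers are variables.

Replace each occurrence of X2 with f(e, one).
Replace each occurrence of S with op(n, e).
Result: mk(op(n, e), mk(b, f(e, one))).

mk(op(n, e), mk(b, f(e, one)))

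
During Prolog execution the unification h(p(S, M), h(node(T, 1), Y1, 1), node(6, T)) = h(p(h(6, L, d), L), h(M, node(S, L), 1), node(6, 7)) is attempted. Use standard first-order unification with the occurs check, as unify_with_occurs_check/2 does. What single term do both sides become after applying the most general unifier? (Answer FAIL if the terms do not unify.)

h(p(h(6, node(7, 1), d), node(7, 1)), h(node(7, 1), node(h(6, node(7, 1), d), node(7, 1)), 1), node(6, 7))

Decompose h/3: p(S, M) = p(h(6, L, d), L),  h(node(T, 1), Y1, 1) = h(M, node(S, L), 1),  node(6, T) = node(6, 7).
Decompose p/2: S = h(6, L, d),  M = L.
Bind S := h(6, L, d); substituting into the one remaining equation that mentions S gives: h(node(T, 1), Y1, 1) = h(M, node(h(6, L, d), L), 1).
Bind M := L; substituting into the one remaining equation that mentions M gives: h(node(T, 1), Y1, 1) = h(L, node(h(6, L, d), L), 1).
Decompose h/3: node(T, 1) = L,  Y1 = node(h(6, L, d), L),  1 = 1.
Bind L := node(T, 1); substituting into the one remaining equation that mentions L gives: Y1 = node(h(6, node(T, 1), d), node(T, 1)). Substituting into the earlier bindings gives S := h(6, node(T, 1), d), M := node(T, 1).
Bind Y1 := node(h(6, node(T, 1), d), node(T, 1)); no other remaining equation mentions Y1.
Delete trivial equation 1 = 1.
Decompose node/2: 6 = 6,  T = 7.
Delete trivial equation 6 = 6.
Bind T := 7. Substituting into the earlier bindings gives S := h(6, node(7, 1), d), M := node(7, 1), L := node(7, 1), Y1 := node(h(6, node(7, 1), d), node(7, 1)).
Applying the MGU to either side gives h(p(h(6, node(7, 1), d), node(7, 1)), h(node(7, 1), node(h(6, node(7, 1), d), node(7, 1)), 1), node(6, 7)).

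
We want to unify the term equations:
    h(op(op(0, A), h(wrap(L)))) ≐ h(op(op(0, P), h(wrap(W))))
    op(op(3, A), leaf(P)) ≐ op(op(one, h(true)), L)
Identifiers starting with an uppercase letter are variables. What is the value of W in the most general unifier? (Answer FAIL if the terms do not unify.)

Decompose h/1: op(op(0, A), h(wrap(L))) ≐ op(op(0, P), h(wrap(W))).
Decompose op/2: op(0, A) ≐ op(0, P),  h(wrap(L)) ≐ h(wrap(W)).
Decompose op/2: 0 ≐ 0,  A ≐ P.
Delete trivial equation 0 ≐ 0.
Bind A := P; substituting into the one remaining equation that mentions A gives: op(op(3, P), leaf(P)) ≐ op(op(one, h(true)), L).
Decompose h/1: wrap(L) ≐ wrap(W).
Decompose wrap/1: L ≐ W.
Bind L := W; substituting into the remaining equation gives: op(op(3, P), leaf(P)) ≐ op(op(one, h(true)), W).
Decompose op/2: op(3, P) ≐ op(one, h(true)),  leaf(P) ≐ W.
Decompose op/2: 3 ≐ one,  P ≐ h(true).
Clash: constants 3 and one differ; no unifier exists.

FAIL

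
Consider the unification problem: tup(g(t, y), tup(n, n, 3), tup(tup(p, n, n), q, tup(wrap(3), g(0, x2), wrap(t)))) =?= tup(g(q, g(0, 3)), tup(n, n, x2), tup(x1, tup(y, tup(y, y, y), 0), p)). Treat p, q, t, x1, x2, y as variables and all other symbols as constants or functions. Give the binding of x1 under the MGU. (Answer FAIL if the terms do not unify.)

Decompose tup/3: g(t, y) =?= g(q, g(0, 3)),  tup(n, n, 3) =?= tup(n, n, x2),  tup(tup(p, n, n), q, tup(wrap(3), g(0, x2), wrap(t))) =?= tup(x1, tup(y, tup(y, y, y), 0), p).
Decompose g/2: t =?= q,  y =?= g(0, 3).
Bind t := q; substituting into the one remaining equation that mentions t gives: tup(tup(p, n, n), q, tup(wrap(3), g(0, x2), wrap(q))) =?= tup(x1, tup(y, tup(y, y, y), 0), p).
Bind y := g(0, 3); substituting into the one remaining equation that mentions y gives: tup(tup(p, n, n), q, tup(wrap(3), g(0, x2), wrap(q))) =?= tup(x1, tup(g(0, 3), tup(g(0, 3), g(0, 3), g(0, 3)), 0), p).
Decompose tup/3: n =?= n,  n =?= n,  3 =?= x2.
Delete trivial equation n =?= n.
Delete trivial equation n =?= n.
Bind x2 := 3; substituting into the remaining equation gives: tup(tup(p, n, n), q, tup(wrap(3), g(0, 3), wrap(q))) =?= tup(x1, tup(g(0, 3), tup(g(0, 3), g(0, 3), g(0, 3)), 0), p).
Decompose tup/3: tup(p, n, n) =?= x1,  q =?= tup(g(0, 3), tup(g(0, 3), g(0, 3), g(0, 3)), 0),  tup(wrap(3), g(0, 3), wrap(q)) =?= p.
Bind x1 := tup(p, n, n); no other remaining equation mentions x1.
Bind q := tup(g(0, 3), tup(g(0, 3), g(0, 3), g(0, 3)), 0); substituting into the remaining equation gives: tup(wrap(3), g(0, 3), wrap(tup(g(0, 3), tup(g(0, 3), g(0, 3), g(0, 3)), 0))) =?= p. Substituting into the earlier binding gives t := tup(g(0, 3), tup(g(0, 3), g(0, 3), g(0, 3)), 0).
Bind p := tup(wrap(3), g(0, 3), wrap(tup(g(0, 3), tup(g(0, 3), g(0, 3), g(0, 3)), 0))). Substituting into the earlier binding gives x1 := tup(tup(wrap(3), g(0, 3), wrap(tup(g(0, 3), tup(g(0, 3), g(0, 3), g(0, 3)), 0))), n, n).
MGU = { t := tup(g(0, 3), tup(g(0, 3), g(0, 3), g(0, 3)), 0), y := g(0, 3), x2 := 3, x1 := tup(tup(wrap(3), g(0, 3), wrap(tup(g(0, 3), tup(g(0, 3), g(0, 3), g(0, 3)), 0))), n, n), q := tup(g(0, 3), tup(g(0, 3), g(0, 3), g(0, 3)), 0), p := tup(wrap(3), g(0, 3), wrap(tup(g(0, 3), tup(g(0, 3), g(0, 3), g(0, 3)), 0))) }, so x1 := tup(tup(wrap(3), g(0, 3), wrap(tup(g(0, 3), tup(g(0, 3), g(0, 3), g(0, 3)), 0))), n, n).

tup(tup(wrap(3), g(0, 3), wrap(tup(g(0, 3), tup(g(0, 3), g(0, 3), g(0, 3)), 0))), n, n)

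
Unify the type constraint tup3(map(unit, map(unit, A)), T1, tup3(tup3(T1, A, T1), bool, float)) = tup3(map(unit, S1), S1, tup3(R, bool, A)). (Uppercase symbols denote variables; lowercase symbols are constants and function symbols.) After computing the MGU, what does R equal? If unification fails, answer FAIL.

tup3(map(unit, float), float, map(unit, float))

Decompose tup3/3: map(unit, map(unit, A)) = map(unit, S1),  T1 = S1,  tup3(tup3(T1, A, T1), bool, float) = tup3(R, bool, A).
Decompose map/2: unit = unit,  map(unit, A) = S1.
Delete trivial equation unit = unit.
Bind S1 := map(unit, A); substituting into the one remaining equation that mentions S1 gives: T1 = map(unit, A).
Bind T1 := map(unit, A); substituting into the remaining equation gives: tup3(tup3(map(unit, A), A, map(unit, A)), bool, float) = tup3(R, bool, A).
Decompose tup3/3: tup3(map(unit, A), A, map(unit, A)) = R,  bool = bool,  float = A.
Bind R := tup3(map(unit, A), A, map(unit, A)); no other remaining equation mentions R.
Delete trivial equation bool = bool.
Bind A := float. Substituting into the earlier bindings gives S1 := map(unit, float), T1 := map(unit, float), R := tup3(map(unit, float), float, map(unit, float)).
MGU = { S1 := map(unit, float), T1 := map(unit, float), R := tup3(map(unit, float), float, map(unit, float)), A := float }, so R := tup3(map(unit, float), float, map(unit, float)).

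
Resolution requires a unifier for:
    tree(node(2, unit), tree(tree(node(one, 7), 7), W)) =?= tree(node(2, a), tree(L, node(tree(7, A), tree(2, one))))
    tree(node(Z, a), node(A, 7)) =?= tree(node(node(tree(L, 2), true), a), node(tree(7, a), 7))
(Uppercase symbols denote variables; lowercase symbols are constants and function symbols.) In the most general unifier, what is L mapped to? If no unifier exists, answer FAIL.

FAIL

Decompose tree/2: node(2, unit) =?= node(2, a),  tree(tree(node(one, 7), 7), W) =?= tree(L, node(tree(7, A), tree(2, one))).
Decompose node/2: 2 =?= 2,  unit =?= a.
Delete trivial equation 2 =?= 2.
Clash: constants unit and a differ; no unifier exists.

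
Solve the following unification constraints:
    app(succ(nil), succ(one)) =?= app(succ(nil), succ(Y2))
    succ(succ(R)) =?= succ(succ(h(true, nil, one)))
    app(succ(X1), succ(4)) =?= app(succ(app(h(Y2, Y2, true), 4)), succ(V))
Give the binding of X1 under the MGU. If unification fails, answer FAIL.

app(h(one, one, true), 4)

Decompose app/2: succ(nil) =?= succ(nil),  succ(one) =?= succ(Y2).
Delete trivial equation succ(nil) =?= succ(nil).
Decompose succ/1: one =?= Y2.
Bind Y2 := one; substituting into the one remaining equation that mentions Y2 gives: app(succ(X1), succ(4)) =?= app(succ(app(h(one, one, true), 4)), succ(V)).
Decompose succ/1: succ(R) =?= succ(h(true, nil, one)).
Decompose succ/1: R =?= h(true, nil, one).
Bind R := h(true, nil, one); no other remaining equation mentions R.
Decompose app/2: succ(X1) =?= succ(app(h(one, one, true), 4)),  succ(4) =?= succ(V).
Decompose succ/1: X1 =?= app(h(one, one, true), 4).
Bind X1 := app(h(one, one, true), 4); no other remaining equation mentions X1.
Decompose succ/1: 4 =?= V.
Bind V := 4.
MGU = { Y2 -> one, R -> h(true, nil, one), X1 -> app(h(one, one, true), 4), V -> 4 }, so X1 -> app(h(one, one, true), 4).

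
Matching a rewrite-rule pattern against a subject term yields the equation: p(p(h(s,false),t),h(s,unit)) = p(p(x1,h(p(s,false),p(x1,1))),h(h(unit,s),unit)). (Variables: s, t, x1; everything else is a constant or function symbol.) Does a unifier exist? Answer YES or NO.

Decompose p/2: p(h(s,false),t) = p(x1,h(p(s,false),p(x1,1))),  h(s,unit) = h(h(unit,s),unit).
Decompose p/2: h(s,false) = x1,  t = h(p(s,false),p(x1,1)).
Bind x1 := h(s,false); substituting into the one remaining equation that mentions x1 gives: t = h(p(s,false),p(h(s,false),1)).
Bind t := h(p(s,false),p(h(s,false),1)); no other remaining equation mentions t.
Decompose h/2: s = h(unit,s),  unit = unit.
Occurs check fails: s occurs in h(unit,s); the equation s = h(unit,s) has no finite solution.

NO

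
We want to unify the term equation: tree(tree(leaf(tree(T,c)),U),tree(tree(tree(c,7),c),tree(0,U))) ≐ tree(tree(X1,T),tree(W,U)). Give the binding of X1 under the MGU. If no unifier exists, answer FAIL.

Decompose tree/2: tree(leaf(tree(T,c)),U) ≐ tree(X1,T),  tree(tree(tree(c,7),c),tree(0,U)) ≐ tree(W,U).
Decompose tree/2: leaf(tree(T,c)) ≐ X1,  U ≐ T.
Bind X1 := leaf(tree(T,c)); no other remaining equation mentions X1.
Bind U := T; substituting into the remaining equation gives: tree(tree(tree(c,7),c),tree(0,T)) ≐ tree(W,T).
Decompose tree/2: tree(tree(c,7),c) ≐ W,  tree(0,T) ≐ T.
Bind W := tree(tree(c,7),c); no other remaining equation mentions W.
Occurs check fails: T occurs in tree(0,T); the equation T ≐ tree(0,T) has no finite solution.

FAIL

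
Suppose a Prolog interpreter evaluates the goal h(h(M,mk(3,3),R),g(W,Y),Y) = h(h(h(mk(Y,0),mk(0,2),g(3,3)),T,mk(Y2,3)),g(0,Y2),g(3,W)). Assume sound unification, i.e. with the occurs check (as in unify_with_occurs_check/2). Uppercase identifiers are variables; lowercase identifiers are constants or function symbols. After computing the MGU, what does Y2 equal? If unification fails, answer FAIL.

Decompose h/3: h(M,mk(3,3),R) = h(h(mk(Y,0),mk(0,2),g(3,3)),T,mk(Y2,3)),  g(W,Y) = g(0,Y2),  Y = g(3,W).
Decompose h/3: M = h(mk(Y,0),mk(0,2),g(3,3)),  mk(3,3) = T,  R = mk(Y2,3).
Bind M := h(mk(Y,0),mk(0,2),g(3,3)); no other remaining equation mentions M.
Bind T := mk(3,3); no other remaining equation mentions T.
Bind R := mk(Y2,3); no other remaining equation mentions R.
Decompose g/2: W = 0,  Y = Y2.
Bind W := 0; substituting into the one remaining equation that mentions W gives: Y = g(3,0).
Bind Y := Y2; substituting into the remaining equation gives: Y2 = g(3,0). Substituting into the earlier binding gives M := h(mk(Y2,0),mk(0,2),g(3,3)).
Bind Y2 := g(3,0). Substituting into the earlier bindings gives M := h(mk(g(3,0),0),mk(0,2),g(3,3)), R := mk(g(3,0),3), Y := g(3,0).
MGU = { M ↦ h(mk(g(3,0),0),mk(0,2),g(3,3)), T ↦ mk(3,3), R ↦ mk(g(3,0),3), W ↦ 0, Y ↦ g(3,0), Y2 ↦ g(3,0) }, so Y2 ↦ g(3,0).

g(3,0)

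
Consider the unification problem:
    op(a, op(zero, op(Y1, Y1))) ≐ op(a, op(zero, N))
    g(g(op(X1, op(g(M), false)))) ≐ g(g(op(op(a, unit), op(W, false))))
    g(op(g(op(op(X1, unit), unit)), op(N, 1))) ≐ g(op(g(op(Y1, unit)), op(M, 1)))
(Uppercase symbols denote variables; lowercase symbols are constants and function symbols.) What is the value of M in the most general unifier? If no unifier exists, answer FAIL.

Decompose op/2: a ≐ a,  op(zero, op(Y1, Y1)) ≐ op(zero, N).
Delete trivial equation a ≐ a.
Decompose op/2: zero ≐ zero,  op(Y1, Y1) ≐ N.
Delete trivial equation zero ≐ zero.
Bind N := op(Y1, Y1); substituting into the one remaining equation that mentions N gives: g(op(g(op(op(X1, unit), unit)), op(op(Y1, Y1), 1))) ≐ g(op(g(op(Y1, unit)), op(M, 1))).
Decompose g/1: g(op(X1, op(g(M), false))) ≐ g(op(op(a, unit), op(W, false))).
Decompose g/1: op(X1, op(g(M), false)) ≐ op(op(a, unit), op(W, false)).
Decompose op/2: X1 ≐ op(a, unit),  op(g(M), false) ≐ op(W, false).
Bind X1 := op(a, unit); substituting into the one remaining equation that mentions X1 gives: g(op(g(op(op(op(a, unit), unit), unit)), op(op(Y1, Y1), 1))) ≐ g(op(g(op(Y1, unit)), op(M, 1))).
Decompose op/2: g(M) ≐ W,  false ≐ false.
Bind W := g(M); no other remaining equation mentions W.
Delete trivial equation false ≐ false.
Decompose g/1: op(g(op(op(op(a, unit), unit), unit)), op(op(Y1, Y1), 1)) ≐ op(g(op(Y1, unit)), op(M, 1)).
Decompose op/2: g(op(op(op(a, unit), unit), unit)) ≐ g(op(Y1, unit)),  op(op(Y1, Y1), 1) ≐ op(M, 1).
Decompose g/1: op(op(op(a, unit), unit), unit) ≐ op(Y1, unit).
Decompose op/2: op(op(a, unit), unit) ≐ Y1,  unit ≐ unit.
Bind Y1 := op(op(a, unit), unit); substituting into the one remaining equation that mentions Y1 gives: op(op(op(op(a, unit), unit), op(op(a, unit), unit)), 1) ≐ op(M, 1). Substituting into the earlier binding gives N := op(op(op(a, unit), unit), op(op(a, unit), unit)).
Delete trivial equation unit ≐ unit.
Decompose op/2: op(op(op(a, unit), unit), op(op(a, unit), unit)) ≐ M,  1 ≐ 1.
Bind M := op(op(op(a, unit), unit), op(op(a, unit), unit)); no other remaining equation mentions M. Substituting into the earlier binding gives W := g(op(op(op(a, unit), unit), op(op(a, unit), unit))).
Delete trivial equation 1 ≐ 1.
MGU = { N -> op(op(op(a, unit), unit), op(op(a, unit), unit)), X1 -> op(a, unit), W -> g(op(op(op(a, unit), unit), op(op(a, unit), unit))), Y1 -> op(op(a, unit), unit), M -> op(op(op(a, unit), unit), op(op(a, unit), unit)) }, so M -> op(op(op(a, unit), unit), op(op(a, unit), unit)).

op(op(op(a, unit), unit), op(op(a, unit), unit))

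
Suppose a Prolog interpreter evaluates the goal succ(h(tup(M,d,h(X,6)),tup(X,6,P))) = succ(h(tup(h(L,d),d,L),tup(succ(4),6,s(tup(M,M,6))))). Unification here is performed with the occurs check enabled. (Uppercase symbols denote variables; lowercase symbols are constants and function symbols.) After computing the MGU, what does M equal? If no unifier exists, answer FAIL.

h(h(succ(4),6),d)

Decompose succ/1: h(tup(M,d,h(X,6)),tup(X,6,P)) = h(tup(h(L,d),d,L),tup(succ(4),6,s(tup(M,M,6)))).
Decompose h/2: tup(M,d,h(X,6)) = tup(h(L,d),d,L),  tup(X,6,P) = tup(succ(4),6,s(tup(M,M,6))).
Decompose tup/3: M = h(L,d),  d = d,  h(X,6) = L.
Bind M := h(L,d); substituting into the one remaining equation that mentions M gives: tup(X,6,P) = tup(succ(4),6,s(tup(h(L,d),h(L,d),6))).
Delete trivial equation d = d.
Bind L := h(X,6); substituting into the remaining equation gives: tup(X,6,P) = tup(succ(4),6,s(tup(h(h(X,6),d),h(h(X,6),d),6))). Substituting into the earlier binding gives M := h(h(X,6),d).
Decompose tup/3: X = succ(4),  6 = 6,  P = s(tup(h(h(X,6),d),h(h(X,6),d),6)).
Bind X := succ(4); substituting into the one remaining equation that mentions X gives: P = s(tup(h(h(succ(4),6),d),h(h(succ(4),6),d),6)). Substituting into the earlier bindings gives M := h(h(succ(4),6),d), L := h(succ(4),6).
Delete trivial equation 6 = 6.
Bind P := s(tup(h(h(succ(4),6),d),h(h(succ(4),6),d),6)).
MGU = { M -> h(h(succ(4),6),d), L -> h(succ(4),6), X -> succ(4), P -> s(tup(h(h(succ(4),6),d),h(h(succ(4),6),d),6)) }, so M -> h(h(succ(4),6),d).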